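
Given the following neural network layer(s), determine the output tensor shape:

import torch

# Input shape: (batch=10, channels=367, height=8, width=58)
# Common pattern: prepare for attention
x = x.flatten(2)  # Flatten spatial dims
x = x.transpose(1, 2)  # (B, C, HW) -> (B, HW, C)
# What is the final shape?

Input shape: (10, 367, 8, 58)
  -> after flatten(2): (10, 367, 464)
Output shape: (10, 464, 367)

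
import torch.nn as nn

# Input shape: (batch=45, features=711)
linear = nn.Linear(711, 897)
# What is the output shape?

Input shape: (45, 711)
Output shape: (45, 897)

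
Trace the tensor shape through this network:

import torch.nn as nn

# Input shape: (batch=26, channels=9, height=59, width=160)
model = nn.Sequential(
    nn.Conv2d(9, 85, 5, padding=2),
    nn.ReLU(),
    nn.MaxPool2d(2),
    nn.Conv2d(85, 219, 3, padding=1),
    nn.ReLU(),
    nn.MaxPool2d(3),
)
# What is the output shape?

Input shape: (26, 9, 59, 160)
  -> after first Conv2d: (26, 85, 59, 160)
  -> after first MaxPool2d: (26, 85, 29, 80)
  -> after second Conv2d: (26, 219, 29, 80)
Output shape: (26, 219, 9, 26)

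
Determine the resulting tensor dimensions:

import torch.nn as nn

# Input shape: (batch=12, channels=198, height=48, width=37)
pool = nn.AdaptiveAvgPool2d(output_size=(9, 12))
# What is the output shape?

Input shape: (12, 198, 48, 37)
Output shape: (12, 198, 9, 12)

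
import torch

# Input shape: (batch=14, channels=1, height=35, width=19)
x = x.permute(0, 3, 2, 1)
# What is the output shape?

Input shape: (14, 1, 35, 19)
Output shape: (14, 19, 35, 1)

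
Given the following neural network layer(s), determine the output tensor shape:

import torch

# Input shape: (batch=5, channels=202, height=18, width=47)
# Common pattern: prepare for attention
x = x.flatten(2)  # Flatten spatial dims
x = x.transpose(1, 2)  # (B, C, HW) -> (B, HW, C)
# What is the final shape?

Input shape: (5, 202, 18, 47)
  -> after flatten(2): (5, 202, 846)
Output shape: (5, 846, 202)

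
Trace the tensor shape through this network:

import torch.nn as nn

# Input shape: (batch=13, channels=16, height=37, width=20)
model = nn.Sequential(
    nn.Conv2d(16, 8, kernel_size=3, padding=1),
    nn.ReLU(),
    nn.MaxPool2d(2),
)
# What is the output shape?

Input shape: (13, 16, 37, 20)
  -> after Conv2d: (13, 8, 37, 20)
  -> after ReLU: (13, 8, 37, 20)
Output shape: (13, 8, 18, 10)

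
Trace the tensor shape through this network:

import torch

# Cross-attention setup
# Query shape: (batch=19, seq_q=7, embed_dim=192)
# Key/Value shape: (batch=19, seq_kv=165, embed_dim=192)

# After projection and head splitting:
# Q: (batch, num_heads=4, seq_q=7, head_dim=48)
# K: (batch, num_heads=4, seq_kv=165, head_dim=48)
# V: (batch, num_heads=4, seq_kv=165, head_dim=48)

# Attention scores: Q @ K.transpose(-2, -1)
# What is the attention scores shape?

Input shape: (19, 7, 192)
Output shape: (19, 4, 7, 165)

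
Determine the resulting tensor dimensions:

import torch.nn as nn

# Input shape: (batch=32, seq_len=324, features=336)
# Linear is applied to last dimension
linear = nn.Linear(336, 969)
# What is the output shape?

Input shape: (32, 324, 336)
Output shape: (32, 324, 969)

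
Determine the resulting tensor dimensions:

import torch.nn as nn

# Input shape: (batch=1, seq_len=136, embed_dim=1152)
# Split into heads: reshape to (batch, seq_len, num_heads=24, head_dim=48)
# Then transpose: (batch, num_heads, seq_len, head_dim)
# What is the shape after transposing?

Input shape: (1, 136, 1152)
  -> after reshape: (1, 136, 24, 48)
Output shape: (1, 24, 136, 48)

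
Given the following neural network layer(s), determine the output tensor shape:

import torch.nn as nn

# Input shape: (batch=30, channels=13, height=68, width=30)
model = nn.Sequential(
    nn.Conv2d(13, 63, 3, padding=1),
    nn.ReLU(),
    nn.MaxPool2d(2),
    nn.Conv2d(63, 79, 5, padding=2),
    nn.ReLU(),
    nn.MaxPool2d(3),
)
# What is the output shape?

Input shape: (30, 13, 68, 30)
  -> after first Conv2d: (30, 63, 68, 30)
  -> after first MaxPool2d: (30, 63, 34, 15)
  -> after second Conv2d: (30, 79, 34, 15)
Output shape: (30, 79, 11, 5)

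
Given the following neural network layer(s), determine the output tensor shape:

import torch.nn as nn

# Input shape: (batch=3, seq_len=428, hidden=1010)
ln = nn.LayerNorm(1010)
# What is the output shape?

Input shape: (3, 428, 1010)
Output shape: (3, 428, 1010)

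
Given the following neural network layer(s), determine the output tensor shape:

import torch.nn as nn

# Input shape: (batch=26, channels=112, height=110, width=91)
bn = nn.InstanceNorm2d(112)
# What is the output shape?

Input shape: (26, 112, 110, 91)
Output shape: (26, 112, 110, 91)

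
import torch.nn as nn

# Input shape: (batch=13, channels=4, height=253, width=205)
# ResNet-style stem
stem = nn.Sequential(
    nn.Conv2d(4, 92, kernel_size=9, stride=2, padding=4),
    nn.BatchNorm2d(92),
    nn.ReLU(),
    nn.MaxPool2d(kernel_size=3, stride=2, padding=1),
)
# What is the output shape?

Input shape: (13, 4, 253, 205)
  -> after Conv2d 9x9 stride=2: (13, 92, 127, 103)
Output shape: (13, 92, 64, 52)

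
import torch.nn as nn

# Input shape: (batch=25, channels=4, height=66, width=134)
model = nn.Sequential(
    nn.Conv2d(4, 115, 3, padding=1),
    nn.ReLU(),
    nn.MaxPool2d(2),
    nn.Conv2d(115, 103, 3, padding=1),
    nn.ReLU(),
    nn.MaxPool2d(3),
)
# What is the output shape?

Input shape: (25, 4, 66, 134)
  -> after first Conv2d: (25, 115, 66, 134)
  -> after first MaxPool2d: (25, 115, 33, 67)
  -> after second Conv2d: (25, 103, 33, 67)
Output shape: (25, 103, 11, 22)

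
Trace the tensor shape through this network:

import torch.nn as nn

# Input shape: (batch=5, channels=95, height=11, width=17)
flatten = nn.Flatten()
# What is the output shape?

Input shape: (5, 95, 11, 17)
Output shape: (5, 17765)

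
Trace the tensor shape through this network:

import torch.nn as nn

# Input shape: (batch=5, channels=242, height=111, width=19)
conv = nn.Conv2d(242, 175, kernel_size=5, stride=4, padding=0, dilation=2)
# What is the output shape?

Input shape: (5, 242, 111, 19)
Output shape: (5, 175, 26, 3)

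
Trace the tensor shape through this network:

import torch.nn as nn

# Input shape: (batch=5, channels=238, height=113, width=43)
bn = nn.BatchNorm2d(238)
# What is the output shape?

Input shape: (5, 238, 113, 43)
Output shape: (5, 238, 113, 43)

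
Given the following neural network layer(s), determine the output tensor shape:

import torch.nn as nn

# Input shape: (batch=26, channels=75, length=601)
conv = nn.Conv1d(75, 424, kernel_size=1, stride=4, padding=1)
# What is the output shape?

Input shape: (26, 75, 601)
Output shape: (26, 424, 151)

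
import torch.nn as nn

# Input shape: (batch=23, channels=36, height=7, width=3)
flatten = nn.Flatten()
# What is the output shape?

Input shape: (23, 36, 7, 3)
Output shape: (23, 756)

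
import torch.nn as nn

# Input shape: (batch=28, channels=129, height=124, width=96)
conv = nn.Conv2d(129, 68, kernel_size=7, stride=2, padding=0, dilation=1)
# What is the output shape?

Input shape: (28, 129, 124, 96)
Output shape: (28, 68, 59, 45)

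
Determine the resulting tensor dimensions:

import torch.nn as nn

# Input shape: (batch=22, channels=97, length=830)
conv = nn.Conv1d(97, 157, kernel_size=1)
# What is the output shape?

Input shape: (22, 97, 830)
Output shape: (22, 157, 830)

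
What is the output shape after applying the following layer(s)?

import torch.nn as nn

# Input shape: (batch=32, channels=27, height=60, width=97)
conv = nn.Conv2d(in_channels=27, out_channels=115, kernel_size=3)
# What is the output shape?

Input shape: (32, 27, 60, 97)
Output shape: (32, 115, 58, 95)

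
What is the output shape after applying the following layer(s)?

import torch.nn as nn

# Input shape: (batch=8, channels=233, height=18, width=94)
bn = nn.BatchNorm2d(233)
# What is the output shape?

Input shape: (8, 233, 18, 94)
Output shape: (8, 233, 18, 94)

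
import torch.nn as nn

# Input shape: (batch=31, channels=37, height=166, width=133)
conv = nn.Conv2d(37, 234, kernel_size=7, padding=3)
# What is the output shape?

Input shape: (31, 37, 166, 133)
Output shape: (31, 234, 166, 133)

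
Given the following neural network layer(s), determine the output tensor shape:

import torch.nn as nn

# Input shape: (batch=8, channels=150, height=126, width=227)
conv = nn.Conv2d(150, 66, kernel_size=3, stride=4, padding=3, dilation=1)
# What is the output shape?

Input shape: (8, 150, 126, 227)
Output shape: (8, 66, 33, 58)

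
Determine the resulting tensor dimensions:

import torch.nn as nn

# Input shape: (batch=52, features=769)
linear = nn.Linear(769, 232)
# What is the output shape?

Input shape: (52, 769)
Output shape: (52, 232)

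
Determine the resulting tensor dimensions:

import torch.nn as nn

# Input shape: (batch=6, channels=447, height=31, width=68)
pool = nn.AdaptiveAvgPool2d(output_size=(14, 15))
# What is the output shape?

Input shape: (6, 447, 31, 68)
Output shape: (6, 447, 14, 15)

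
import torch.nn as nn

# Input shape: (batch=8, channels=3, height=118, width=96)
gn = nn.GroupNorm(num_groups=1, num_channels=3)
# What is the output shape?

Input shape: (8, 3, 118, 96)
Output shape: (8, 3, 118, 96)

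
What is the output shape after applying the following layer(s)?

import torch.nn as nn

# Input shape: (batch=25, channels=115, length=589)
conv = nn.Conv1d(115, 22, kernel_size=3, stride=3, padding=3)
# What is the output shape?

Input shape: (25, 115, 589)
Output shape: (25, 22, 198)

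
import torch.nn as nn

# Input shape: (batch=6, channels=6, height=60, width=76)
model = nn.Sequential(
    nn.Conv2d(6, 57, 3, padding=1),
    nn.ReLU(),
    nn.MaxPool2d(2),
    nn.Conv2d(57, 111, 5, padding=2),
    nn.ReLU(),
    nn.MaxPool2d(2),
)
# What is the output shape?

Input shape: (6, 6, 60, 76)
  -> after first Conv2d: (6, 57, 60, 76)
  -> after first MaxPool2d: (6, 57, 30, 38)
  -> after second Conv2d: (6, 111, 30, 38)
Output shape: (6, 111, 15, 19)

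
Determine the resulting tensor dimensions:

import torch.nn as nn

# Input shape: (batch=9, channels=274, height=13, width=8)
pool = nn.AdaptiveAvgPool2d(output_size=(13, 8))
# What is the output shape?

Input shape: (9, 274, 13, 8)
Output shape: (9, 274, 13, 8)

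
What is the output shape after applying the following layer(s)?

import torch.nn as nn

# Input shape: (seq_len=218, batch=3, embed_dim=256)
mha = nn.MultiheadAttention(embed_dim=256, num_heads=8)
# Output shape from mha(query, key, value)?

Input shape: (218, 3, 256)
Output shape: (218, 3, 256)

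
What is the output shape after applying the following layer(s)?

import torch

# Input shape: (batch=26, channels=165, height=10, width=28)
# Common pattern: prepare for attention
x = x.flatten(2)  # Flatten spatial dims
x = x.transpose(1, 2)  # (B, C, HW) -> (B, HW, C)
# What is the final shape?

Input shape: (26, 165, 10, 28)
  -> after flatten(2): (26, 165, 280)
Output shape: (26, 280, 165)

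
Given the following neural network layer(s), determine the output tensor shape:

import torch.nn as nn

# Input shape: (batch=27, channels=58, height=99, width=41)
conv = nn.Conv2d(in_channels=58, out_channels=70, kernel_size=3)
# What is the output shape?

Input shape: (27, 58, 99, 41)
Output shape: (27, 70, 97, 39)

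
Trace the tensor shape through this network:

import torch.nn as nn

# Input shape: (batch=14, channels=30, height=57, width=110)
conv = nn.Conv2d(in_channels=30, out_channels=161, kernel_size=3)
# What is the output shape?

Input shape: (14, 30, 57, 110)
Output shape: (14, 161, 55, 108)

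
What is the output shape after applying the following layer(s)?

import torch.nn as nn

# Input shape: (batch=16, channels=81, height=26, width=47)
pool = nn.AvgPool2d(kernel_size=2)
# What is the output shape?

Input shape: (16, 81, 26, 47)
Output shape: (16, 81, 13, 23)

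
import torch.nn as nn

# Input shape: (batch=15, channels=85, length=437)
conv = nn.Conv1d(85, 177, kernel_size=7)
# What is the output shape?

Input shape: (15, 85, 437)
Output shape: (15, 177, 431)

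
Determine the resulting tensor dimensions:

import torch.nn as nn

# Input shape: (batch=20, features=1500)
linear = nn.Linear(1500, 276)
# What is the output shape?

Input shape: (20, 1500)
Output shape: (20, 276)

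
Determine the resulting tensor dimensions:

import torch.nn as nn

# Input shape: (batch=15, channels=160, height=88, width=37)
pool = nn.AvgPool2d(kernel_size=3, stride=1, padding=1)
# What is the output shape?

Input shape: (15, 160, 88, 37)
Output shape: (15, 160, 88, 37)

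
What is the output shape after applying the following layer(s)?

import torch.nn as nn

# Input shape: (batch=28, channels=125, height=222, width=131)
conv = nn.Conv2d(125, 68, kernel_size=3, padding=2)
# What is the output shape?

Input shape: (28, 125, 222, 131)
Output shape: (28, 68, 224, 133)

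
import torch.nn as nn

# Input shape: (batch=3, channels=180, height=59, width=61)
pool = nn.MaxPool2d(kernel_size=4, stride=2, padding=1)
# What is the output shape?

Input shape: (3, 180, 59, 61)
Output shape: (3, 180, 29, 30)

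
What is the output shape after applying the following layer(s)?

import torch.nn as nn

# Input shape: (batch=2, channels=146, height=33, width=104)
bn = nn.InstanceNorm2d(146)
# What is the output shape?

Input shape: (2, 146, 33, 104)
Output shape: (2, 146, 33, 104)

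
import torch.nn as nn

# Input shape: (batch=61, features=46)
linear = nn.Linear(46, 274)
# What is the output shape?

Input shape: (61, 46)
Output shape: (61, 274)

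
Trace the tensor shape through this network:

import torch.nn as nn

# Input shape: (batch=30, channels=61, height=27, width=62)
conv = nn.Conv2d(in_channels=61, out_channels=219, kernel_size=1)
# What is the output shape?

Input shape: (30, 61, 27, 62)
Output shape: (30, 219, 27, 62)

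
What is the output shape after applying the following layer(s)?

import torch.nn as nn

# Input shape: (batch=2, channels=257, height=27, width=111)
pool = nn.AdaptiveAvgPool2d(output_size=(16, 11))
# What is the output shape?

Input shape: (2, 257, 27, 111)
Output shape: (2, 257, 16, 11)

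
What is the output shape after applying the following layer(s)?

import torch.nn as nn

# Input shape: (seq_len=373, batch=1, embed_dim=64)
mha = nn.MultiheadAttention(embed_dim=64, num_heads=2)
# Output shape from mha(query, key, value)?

Input shape: (373, 1, 64)
Output shape: (373, 1, 64)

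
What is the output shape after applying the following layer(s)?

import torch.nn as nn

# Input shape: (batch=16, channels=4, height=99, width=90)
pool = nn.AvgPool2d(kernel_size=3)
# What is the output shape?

Input shape: (16, 4, 99, 90)
Output shape: (16, 4, 33, 30)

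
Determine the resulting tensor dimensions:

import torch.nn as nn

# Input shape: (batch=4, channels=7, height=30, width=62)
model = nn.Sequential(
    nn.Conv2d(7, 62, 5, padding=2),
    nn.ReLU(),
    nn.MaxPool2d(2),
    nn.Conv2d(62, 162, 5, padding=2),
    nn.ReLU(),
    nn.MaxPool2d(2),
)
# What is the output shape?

Input shape: (4, 7, 30, 62)
  -> after first Conv2d: (4, 62, 30, 62)
  -> after first MaxPool2d: (4, 62, 15, 31)
  -> after second Conv2d: (4, 162, 15, 31)
Output shape: (4, 162, 7, 15)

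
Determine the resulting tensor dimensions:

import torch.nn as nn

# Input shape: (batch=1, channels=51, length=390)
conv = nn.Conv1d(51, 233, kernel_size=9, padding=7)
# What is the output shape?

Input shape: (1, 51, 390)
Output shape: (1, 233, 396)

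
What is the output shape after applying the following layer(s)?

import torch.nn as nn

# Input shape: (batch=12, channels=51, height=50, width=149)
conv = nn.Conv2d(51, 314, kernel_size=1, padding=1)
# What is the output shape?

Input shape: (12, 51, 50, 149)
Output shape: (12, 314, 52, 151)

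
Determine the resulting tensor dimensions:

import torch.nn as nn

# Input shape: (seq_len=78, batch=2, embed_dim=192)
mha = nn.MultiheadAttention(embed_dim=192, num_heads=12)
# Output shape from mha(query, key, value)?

Input shape: (78, 2, 192)
Output shape: (78, 2, 192)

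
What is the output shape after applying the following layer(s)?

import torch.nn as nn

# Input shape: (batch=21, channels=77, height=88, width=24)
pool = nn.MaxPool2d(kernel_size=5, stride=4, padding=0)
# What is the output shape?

Input shape: (21, 77, 88, 24)
Output shape: (21, 77, 21, 5)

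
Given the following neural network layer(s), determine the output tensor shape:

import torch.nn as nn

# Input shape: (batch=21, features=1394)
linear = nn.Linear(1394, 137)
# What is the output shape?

Input shape: (21, 1394)
Output shape: (21, 137)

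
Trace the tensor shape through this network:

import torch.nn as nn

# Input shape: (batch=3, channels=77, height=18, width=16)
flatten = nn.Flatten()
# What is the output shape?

Input shape: (3, 77, 18, 16)
Output shape: (3, 22176)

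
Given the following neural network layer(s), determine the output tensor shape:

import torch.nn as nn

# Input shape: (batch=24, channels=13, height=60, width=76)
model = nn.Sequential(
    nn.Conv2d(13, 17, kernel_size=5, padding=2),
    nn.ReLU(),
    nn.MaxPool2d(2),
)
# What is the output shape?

Input shape: (24, 13, 60, 76)
  -> after Conv2d: (24, 17, 60, 76)
  -> after ReLU: (24, 17, 60, 76)
Output shape: (24, 17, 30, 38)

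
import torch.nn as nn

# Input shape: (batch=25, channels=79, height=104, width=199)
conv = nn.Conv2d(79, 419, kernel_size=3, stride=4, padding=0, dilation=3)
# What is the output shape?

Input shape: (25, 79, 104, 199)
Output shape: (25, 419, 25, 49)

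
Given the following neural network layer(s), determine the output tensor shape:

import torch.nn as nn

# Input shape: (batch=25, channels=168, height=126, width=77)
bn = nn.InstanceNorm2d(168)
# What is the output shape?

Input shape: (25, 168, 126, 77)
Output shape: (25, 168, 126, 77)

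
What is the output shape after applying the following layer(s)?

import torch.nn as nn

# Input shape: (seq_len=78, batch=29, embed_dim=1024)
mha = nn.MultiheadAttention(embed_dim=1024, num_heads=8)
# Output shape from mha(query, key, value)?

Input shape: (78, 29, 1024)
Output shape: (78, 29, 1024)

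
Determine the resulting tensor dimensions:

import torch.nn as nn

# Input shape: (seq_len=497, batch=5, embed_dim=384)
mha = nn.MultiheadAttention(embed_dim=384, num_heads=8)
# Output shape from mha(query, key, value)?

Input shape: (497, 5, 384)
Output shape: (497, 5, 384)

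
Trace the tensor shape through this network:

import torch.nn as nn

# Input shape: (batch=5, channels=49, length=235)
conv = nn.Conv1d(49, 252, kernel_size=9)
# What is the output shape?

Input shape: (5, 49, 235)
Output shape: (5, 252, 227)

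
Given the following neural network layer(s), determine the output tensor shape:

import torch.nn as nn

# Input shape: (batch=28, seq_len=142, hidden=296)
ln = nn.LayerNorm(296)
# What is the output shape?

Input shape: (28, 142, 296)
Output shape: (28, 142, 296)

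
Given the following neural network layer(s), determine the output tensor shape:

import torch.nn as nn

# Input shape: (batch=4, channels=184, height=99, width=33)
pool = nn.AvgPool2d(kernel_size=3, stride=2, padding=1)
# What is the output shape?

Input shape: (4, 184, 99, 33)
Output shape: (4, 184, 50, 17)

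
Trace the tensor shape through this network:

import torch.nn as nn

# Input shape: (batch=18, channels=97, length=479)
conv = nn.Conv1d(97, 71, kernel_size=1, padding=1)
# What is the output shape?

Input shape: (18, 97, 479)
Output shape: (18, 71, 481)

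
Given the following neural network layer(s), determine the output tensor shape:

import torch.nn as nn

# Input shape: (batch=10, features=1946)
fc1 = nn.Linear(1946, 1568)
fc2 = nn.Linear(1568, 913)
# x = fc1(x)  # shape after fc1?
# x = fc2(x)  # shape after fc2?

Input shape: (10, 1946)
  -> after fc1: (10, 1568)
Output shape: (10, 913)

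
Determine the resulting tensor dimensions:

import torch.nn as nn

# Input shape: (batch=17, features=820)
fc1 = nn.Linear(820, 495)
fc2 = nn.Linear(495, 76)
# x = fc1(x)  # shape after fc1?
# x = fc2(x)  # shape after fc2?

Input shape: (17, 820)
  -> after fc1: (17, 495)
Output shape: (17, 76)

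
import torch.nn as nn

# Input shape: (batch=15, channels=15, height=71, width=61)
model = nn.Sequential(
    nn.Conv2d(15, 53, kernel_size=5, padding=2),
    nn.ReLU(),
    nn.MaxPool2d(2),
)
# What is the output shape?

Input shape: (15, 15, 71, 61)
  -> after Conv2d: (15, 53, 71, 61)
  -> after ReLU: (15, 53, 71, 61)
Output shape: (15, 53, 35, 30)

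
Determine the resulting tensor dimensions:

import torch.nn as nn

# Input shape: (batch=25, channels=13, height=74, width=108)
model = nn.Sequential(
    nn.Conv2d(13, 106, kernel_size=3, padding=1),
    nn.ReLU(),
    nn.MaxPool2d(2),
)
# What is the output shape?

Input shape: (25, 13, 74, 108)
  -> after Conv2d: (25, 106, 74, 108)
  -> after ReLU: (25, 106, 74, 108)
Output shape: (25, 106, 37, 54)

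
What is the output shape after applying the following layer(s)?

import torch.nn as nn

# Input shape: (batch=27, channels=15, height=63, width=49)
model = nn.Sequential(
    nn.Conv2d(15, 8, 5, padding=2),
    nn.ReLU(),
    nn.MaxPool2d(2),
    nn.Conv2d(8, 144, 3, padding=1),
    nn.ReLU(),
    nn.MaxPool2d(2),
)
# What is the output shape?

Input shape: (27, 15, 63, 49)
  -> after first Conv2d: (27, 8, 63, 49)
  -> after first MaxPool2d: (27, 8, 31, 24)
  -> after second Conv2d: (27, 144, 31, 24)
Output shape: (27, 144, 15, 12)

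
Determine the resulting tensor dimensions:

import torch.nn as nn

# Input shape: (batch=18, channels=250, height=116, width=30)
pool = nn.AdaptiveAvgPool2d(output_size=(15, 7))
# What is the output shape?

Input shape: (18, 250, 116, 30)
Output shape: (18, 250, 15, 7)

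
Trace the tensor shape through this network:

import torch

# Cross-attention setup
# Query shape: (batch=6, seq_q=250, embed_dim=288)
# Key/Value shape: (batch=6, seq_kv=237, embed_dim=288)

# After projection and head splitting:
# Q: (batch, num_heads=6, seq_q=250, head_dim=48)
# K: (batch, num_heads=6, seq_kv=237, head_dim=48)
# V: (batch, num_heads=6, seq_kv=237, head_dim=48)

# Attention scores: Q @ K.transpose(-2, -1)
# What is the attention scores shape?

Input shape: (6, 250, 288)
Output shape: (6, 6, 250, 237)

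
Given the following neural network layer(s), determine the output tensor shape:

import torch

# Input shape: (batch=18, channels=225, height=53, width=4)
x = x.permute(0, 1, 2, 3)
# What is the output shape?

Input shape: (18, 225, 53, 4)
Output shape: (18, 225, 53, 4)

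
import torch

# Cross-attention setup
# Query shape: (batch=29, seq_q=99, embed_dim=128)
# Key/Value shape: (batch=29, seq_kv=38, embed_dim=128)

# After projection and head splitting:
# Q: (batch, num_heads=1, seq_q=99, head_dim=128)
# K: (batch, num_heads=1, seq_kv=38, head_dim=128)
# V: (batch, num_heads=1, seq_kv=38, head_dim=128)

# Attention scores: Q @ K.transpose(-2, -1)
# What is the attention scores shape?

Input shape: (29, 99, 128)
Output shape: (29, 1, 99, 38)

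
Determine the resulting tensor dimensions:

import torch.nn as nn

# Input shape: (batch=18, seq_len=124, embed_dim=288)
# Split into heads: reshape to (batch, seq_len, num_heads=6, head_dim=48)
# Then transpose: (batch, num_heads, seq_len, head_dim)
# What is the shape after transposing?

Input shape: (18, 124, 288)
  -> after reshape: (18, 124, 6, 48)
Output shape: (18, 6, 124, 48)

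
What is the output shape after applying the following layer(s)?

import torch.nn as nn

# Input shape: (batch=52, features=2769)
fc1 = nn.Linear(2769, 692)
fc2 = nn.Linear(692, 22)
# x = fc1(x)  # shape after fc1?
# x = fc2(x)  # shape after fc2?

Input shape: (52, 2769)
  -> after fc1: (52, 692)
Output shape: (52, 22)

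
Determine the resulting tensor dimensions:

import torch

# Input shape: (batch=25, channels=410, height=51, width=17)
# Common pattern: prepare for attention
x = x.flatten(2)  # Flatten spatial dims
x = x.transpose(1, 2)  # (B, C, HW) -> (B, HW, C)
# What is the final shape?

Input shape: (25, 410, 51, 17)
  -> after flatten(2): (25, 410, 867)
Output shape: (25, 867, 410)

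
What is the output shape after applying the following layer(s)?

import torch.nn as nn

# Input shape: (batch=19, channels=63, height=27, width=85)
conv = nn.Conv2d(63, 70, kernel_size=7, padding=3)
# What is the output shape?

Input shape: (19, 63, 27, 85)
Output shape: (19, 70, 27, 85)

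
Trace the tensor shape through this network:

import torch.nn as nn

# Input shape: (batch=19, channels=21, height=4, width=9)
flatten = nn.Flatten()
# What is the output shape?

Input shape: (19, 21, 4, 9)
Output shape: (19, 756)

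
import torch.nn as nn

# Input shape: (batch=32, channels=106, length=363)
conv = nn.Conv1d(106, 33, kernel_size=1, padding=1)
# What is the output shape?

Input shape: (32, 106, 363)
Output shape: (32, 33, 365)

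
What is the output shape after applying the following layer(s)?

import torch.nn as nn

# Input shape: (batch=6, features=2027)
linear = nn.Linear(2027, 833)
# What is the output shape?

Input shape: (6, 2027)
Output shape: (6, 833)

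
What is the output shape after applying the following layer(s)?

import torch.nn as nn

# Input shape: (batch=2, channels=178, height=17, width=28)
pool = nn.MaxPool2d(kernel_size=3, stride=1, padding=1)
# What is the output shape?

Input shape: (2, 178, 17, 28)
Output shape: (2, 178, 17, 28)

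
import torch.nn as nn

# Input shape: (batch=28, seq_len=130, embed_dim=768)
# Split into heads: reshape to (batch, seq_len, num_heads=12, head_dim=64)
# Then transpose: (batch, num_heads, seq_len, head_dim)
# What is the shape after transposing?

Input shape: (28, 130, 768)
  -> after reshape: (28, 130, 12, 64)
Output shape: (28, 12, 130, 64)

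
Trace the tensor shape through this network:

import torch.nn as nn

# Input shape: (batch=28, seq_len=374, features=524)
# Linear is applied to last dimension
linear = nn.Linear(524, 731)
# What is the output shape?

Input shape: (28, 374, 524)
Output shape: (28, 374, 731)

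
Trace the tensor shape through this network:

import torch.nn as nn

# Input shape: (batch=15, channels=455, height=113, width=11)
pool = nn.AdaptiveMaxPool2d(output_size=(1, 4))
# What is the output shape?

Input shape: (15, 455, 113, 11)
Output shape: (15, 455, 1, 4)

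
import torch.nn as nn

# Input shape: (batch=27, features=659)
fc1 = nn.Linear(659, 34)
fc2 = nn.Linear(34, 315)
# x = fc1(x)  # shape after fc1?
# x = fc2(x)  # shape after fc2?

Input shape: (27, 659)
  -> after fc1: (27, 34)
Output shape: (27, 315)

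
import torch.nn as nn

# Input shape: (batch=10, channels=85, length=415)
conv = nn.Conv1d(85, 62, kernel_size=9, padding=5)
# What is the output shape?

Input shape: (10, 85, 415)
Output shape: (10, 62, 417)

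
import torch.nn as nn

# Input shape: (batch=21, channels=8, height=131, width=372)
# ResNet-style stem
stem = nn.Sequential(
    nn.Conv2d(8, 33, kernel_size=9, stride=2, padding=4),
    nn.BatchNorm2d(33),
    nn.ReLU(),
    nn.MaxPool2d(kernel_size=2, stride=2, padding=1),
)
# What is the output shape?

Input shape: (21, 8, 131, 372)
  -> after Conv2d 9x9 stride=2: (21, 33, 66, 186)
Output shape: (21, 33, 34, 94)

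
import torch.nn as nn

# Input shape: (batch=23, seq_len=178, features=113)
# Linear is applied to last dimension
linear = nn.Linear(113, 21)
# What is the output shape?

Input shape: (23, 178, 113)
Output shape: (23, 178, 21)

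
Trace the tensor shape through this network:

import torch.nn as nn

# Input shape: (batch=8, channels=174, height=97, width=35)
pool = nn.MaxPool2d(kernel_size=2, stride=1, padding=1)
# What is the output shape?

Input shape: (8, 174, 97, 35)
Output shape: (8, 174, 98, 36)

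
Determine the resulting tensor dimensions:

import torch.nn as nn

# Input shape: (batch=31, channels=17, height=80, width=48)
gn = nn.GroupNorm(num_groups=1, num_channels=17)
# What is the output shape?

Input shape: (31, 17, 80, 48)
Output shape: (31, 17, 80, 48)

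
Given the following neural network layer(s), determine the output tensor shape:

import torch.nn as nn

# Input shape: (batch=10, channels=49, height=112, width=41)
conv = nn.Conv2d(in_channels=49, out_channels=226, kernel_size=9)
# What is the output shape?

Input shape: (10, 49, 112, 41)
Output shape: (10, 226, 104, 33)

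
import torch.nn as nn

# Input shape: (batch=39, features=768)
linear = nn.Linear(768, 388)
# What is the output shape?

Input shape: (39, 768)
Output shape: (39, 388)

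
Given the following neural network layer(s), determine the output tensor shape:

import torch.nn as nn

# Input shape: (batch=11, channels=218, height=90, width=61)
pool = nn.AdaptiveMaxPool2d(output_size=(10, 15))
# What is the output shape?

Input shape: (11, 218, 90, 61)
Output shape: (11, 218, 10, 15)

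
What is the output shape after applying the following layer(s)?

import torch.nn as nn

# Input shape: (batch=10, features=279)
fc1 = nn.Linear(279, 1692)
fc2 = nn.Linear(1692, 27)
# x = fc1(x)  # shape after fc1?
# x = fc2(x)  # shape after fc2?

Input shape: (10, 279)
  -> after fc1: (10, 1692)
Output shape: (10, 27)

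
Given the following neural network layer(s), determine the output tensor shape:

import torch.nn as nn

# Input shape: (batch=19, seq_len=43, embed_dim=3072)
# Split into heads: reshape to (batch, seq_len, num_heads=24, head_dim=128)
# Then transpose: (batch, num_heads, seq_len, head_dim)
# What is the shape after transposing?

Input shape: (19, 43, 3072)
  -> after reshape: (19, 43, 24, 128)
Output shape: (19, 24, 43, 128)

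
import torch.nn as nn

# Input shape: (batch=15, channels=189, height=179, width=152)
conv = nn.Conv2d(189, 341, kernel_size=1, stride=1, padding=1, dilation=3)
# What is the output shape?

Input shape: (15, 189, 179, 152)
Output shape: (15, 341, 181, 154)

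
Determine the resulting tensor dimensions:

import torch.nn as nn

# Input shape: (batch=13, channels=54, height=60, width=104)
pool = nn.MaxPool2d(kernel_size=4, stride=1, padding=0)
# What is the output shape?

Input shape: (13, 54, 60, 104)
Output shape: (13, 54, 57, 101)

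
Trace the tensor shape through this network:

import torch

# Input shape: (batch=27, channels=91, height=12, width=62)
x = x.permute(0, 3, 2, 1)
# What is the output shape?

Input shape: (27, 91, 12, 62)
Output shape: (27, 62, 12, 91)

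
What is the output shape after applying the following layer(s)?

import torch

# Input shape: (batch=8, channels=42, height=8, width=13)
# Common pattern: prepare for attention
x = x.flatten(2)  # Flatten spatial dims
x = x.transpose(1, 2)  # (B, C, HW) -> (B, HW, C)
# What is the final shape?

Input shape: (8, 42, 8, 13)
  -> after flatten(2): (8, 42, 104)
Output shape: (8, 104, 42)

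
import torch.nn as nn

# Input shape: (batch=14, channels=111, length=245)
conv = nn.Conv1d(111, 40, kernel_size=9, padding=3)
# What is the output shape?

Input shape: (14, 111, 245)
Output shape: (14, 40, 243)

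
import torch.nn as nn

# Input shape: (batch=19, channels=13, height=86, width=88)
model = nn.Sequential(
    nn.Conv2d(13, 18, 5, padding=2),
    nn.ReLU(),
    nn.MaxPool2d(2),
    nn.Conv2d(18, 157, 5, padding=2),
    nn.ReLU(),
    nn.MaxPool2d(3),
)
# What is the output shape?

Input shape: (19, 13, 86, 88)
  -> after first Conv2d: (19, 18, 86, 88)
  -> after first MaxPool2d: (19, 18, 43, 44)
  -> after second Conv2d: (19, 157, 43, 44)
Output shape: (19, 157, 14, 14)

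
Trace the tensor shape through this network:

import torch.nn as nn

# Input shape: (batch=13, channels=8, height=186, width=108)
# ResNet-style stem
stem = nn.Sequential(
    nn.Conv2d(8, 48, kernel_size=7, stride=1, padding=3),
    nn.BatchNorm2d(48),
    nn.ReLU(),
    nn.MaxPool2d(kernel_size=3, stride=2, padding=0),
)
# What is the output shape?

Input shape: (13, 8, 186, 108)
  -> after Conv2d 7x7 stride=1: (13, 48, 186, 108)
Output shape: (13, 48, 92, 53)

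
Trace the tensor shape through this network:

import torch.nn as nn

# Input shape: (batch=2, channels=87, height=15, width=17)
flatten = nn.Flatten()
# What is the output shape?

Input shape: (2, 87, 15, 17)
Output shape: (2, 22185)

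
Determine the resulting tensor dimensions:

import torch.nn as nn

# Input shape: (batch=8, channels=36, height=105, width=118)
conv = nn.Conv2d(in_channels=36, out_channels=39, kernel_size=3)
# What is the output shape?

Input shape: (8, 36, 105, 118)
Output shape: (8, 39, 103, 116)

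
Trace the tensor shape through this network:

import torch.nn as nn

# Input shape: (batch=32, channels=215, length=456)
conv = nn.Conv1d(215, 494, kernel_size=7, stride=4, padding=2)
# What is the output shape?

Input shape: (32, 215, 456)
Output shape: (32, 494, 114)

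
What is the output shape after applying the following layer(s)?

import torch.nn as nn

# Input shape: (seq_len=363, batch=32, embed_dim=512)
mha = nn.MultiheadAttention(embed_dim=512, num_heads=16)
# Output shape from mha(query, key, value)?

Input shape: (363, 32, 512)
Output shape: (363, 32, 512)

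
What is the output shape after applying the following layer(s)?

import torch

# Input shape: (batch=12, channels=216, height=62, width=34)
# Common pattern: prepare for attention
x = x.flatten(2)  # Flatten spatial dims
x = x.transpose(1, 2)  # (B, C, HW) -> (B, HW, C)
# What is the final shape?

Input shape: (12, 216, 62, 34)
  -> after flatten(2): (12, 216, 2108)
Output shape: (12, 2108, 216)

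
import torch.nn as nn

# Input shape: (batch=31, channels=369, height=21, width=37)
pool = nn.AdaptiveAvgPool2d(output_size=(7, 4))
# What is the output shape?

Input shape: (31, 369, 21, 37)
Output shape: (31, 369, 7, 4)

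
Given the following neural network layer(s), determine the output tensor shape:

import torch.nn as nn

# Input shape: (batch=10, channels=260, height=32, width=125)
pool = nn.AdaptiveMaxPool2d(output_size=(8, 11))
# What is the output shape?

Input shape: (10, 260, 32, 125)
Output shape: (10, 260, 8, 11)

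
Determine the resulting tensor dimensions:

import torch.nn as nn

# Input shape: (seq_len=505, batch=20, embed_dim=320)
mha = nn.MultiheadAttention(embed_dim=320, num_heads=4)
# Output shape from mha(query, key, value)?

Input shape: (505, 20, 320)
Output shape: (505, 20, 320)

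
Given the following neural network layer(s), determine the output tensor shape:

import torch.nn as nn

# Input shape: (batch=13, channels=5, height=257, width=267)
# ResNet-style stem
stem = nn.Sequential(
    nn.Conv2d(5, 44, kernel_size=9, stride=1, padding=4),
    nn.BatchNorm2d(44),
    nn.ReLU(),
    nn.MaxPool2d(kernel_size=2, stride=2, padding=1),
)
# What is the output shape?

Input shape: (13, 5, 257, 267)
  -> after Conv2d 9x9 stride=1: (13, 44, 257, 267)
Output shape: (13, 44, 129, 134)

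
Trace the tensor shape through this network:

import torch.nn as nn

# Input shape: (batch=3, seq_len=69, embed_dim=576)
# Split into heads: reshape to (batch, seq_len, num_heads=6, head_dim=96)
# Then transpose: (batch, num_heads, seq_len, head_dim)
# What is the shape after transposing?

Input shape: (3, 69, 576)
  -> after reshape: (3, 69, 6, 96)
Output shape: (3, 6, 69, 96)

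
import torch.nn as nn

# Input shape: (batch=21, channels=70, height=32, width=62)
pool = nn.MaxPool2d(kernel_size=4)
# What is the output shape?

Input shape: (21, 70, 32, 62)
Output shape: (21, 70, 8, 15)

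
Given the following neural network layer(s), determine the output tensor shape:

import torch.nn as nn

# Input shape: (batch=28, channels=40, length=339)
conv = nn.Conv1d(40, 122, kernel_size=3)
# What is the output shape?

Input shape: (28, 40, 339)
Output shape: (28, 122, 337)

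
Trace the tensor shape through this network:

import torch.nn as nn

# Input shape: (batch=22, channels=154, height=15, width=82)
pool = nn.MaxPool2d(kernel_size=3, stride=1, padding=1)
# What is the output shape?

Input shape: (22, 154, 15, 82)
Output shape: (22, 154, 15, 82)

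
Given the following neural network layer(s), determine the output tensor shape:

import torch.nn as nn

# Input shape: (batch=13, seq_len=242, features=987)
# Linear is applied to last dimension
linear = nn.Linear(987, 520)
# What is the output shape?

Input shape: (13, 242, 987)
Output shape: (13, 242, 520)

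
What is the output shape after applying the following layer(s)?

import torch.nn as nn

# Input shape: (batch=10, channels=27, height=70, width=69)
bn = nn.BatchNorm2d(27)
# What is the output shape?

Input shape: (10, 27, 70, 69)
Output shape: (10, 27, 70, 69)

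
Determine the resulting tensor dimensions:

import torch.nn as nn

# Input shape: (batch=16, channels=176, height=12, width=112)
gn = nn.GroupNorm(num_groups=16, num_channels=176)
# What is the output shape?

Input shape: (16, 176, 12, 112)
Output shape: (16, 176, 12, 112)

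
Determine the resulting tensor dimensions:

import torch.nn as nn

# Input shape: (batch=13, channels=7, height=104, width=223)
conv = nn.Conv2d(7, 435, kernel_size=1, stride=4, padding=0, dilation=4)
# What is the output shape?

Input shape: (13, 7, 104, 223)
Output shape: (13, 435, 26, 56)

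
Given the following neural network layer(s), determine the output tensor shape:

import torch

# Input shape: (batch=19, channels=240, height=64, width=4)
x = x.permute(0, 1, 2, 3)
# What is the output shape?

Input shape: (19, 240, 64, 4)
Output shape: (19, 240, 64, 4)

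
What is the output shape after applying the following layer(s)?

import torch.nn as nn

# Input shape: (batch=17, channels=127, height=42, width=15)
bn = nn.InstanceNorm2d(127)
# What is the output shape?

Input shape: (17, 127, 42, 15)
Output shape: (17, 127, 42, 15)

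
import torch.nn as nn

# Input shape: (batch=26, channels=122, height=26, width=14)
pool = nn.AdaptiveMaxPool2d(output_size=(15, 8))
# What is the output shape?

Input shape: (26, 122, 26, 14)
Output shape: (26, 122, 15, 8)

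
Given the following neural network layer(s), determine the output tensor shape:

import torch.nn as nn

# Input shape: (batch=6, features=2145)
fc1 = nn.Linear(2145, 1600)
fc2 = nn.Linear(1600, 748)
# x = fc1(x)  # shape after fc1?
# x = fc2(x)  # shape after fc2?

Input shape: (6, 2145)
  -> after fc1: (6, 1600)
Output shape: (6, 748)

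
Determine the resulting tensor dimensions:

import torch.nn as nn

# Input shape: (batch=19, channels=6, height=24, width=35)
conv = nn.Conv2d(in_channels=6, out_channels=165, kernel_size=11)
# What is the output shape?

Input shape: (19, 6, 24, 35)
Output shape: (19, 165, 14, 25)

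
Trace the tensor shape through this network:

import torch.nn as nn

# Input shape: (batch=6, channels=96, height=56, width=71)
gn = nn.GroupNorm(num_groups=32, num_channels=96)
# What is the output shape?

Input shape: (6, 96, 56, 71)
Output shape: (6, 96, 56, 71)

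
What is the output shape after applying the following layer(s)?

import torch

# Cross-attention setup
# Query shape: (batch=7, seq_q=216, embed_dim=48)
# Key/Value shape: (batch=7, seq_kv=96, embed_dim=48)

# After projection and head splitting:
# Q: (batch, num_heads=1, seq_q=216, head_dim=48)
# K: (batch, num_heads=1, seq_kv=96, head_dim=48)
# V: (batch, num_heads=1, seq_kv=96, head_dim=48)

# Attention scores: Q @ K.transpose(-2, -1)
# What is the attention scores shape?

Input shape: (7, 216, 48)
Output shape: (7, 1, 216, 96)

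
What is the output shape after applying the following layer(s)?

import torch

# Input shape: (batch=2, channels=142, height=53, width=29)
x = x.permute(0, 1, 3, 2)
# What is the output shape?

Input shape: (2, 142, 53, 29)
Output shape: (2, 142, 29, 53)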